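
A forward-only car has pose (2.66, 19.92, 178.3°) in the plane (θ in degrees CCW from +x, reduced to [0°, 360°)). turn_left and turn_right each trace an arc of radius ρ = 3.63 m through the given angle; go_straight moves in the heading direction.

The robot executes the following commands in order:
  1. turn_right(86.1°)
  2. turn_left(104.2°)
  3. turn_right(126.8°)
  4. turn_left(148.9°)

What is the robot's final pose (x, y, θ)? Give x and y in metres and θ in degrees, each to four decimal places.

set_pose: (x, y, θ) = (2.6600, 19.9200, 178.3000°), ρ = 3.63
turn_right(86.1°): centre at ρ to the right, rotate −86.1° → (-0.8596, 23.4091, 92.2000°)
turn_left(104.2°): centre at ρ to the left, rotate +104.2° → (-5.5119, 26.7520, 196.4000°)
turn_right(126.8°): centre at ρ to the right, rotate −126.8° → (-9.9391, 31.4996, 69.6000°)
turn_left(148.9°): centre at ρ to the left, rotate +148.9° → (-15.6012, 35.6058, 218.5000°)

(-15.6012, 35.6058, 218.5000°)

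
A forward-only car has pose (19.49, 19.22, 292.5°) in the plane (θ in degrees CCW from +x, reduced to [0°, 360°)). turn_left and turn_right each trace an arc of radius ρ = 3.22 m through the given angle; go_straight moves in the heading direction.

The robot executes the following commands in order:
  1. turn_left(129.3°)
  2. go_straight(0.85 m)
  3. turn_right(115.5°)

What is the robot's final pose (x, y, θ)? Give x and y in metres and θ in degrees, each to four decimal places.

set_pose: (x, y, θ) = (19.4900, 19.2200, 292.5000°), ρ = 3.22
turn_left(129.3°): centre at ρ to the left, rotate +129.3° → (25.3027, 18.9306, 421.8000° ≡ 61.8000°)
go_straight(0.85): x += 0.85·cos θ, y += 0.85·sin θ → (25.7044, 19.6797, 61.8000°)
turn_right(115.5°): centre at ρ to the right, rotate −115.5° → (31.1372, 20.0644, -53.7000° ≡ 306.3000°)

(31.1372, 20.0644, 306.3000°)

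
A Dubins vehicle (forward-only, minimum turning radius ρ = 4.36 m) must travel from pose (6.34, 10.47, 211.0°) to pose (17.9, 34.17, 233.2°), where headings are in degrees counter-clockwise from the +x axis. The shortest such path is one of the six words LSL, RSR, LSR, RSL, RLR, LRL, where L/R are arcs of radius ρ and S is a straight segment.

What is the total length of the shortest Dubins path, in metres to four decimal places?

Let ψ = atan2(Δy, Δx) = atan2(23.70, 11.56) = 63.9986° be the start→goal bearing.
Normalize: d = |goal − start| / ρ = 26.368989/4.36 = 6.047933, α = (θ_start − ψ) mod 360° = 147.0014° = 2.565659 rad, β = (θ_goal − ψ) mod 360° = 169.2014° = 2.953122 rad.
Common terms: sin α = 0.544618, cos α = -0.838684, sin β = 0.187357, cos β = -0.982292, cos(α−β) = 0.925871, d² = 36.577498. Work in radians in the unit-radius frame; every candidate has L = ρ·(t + p + q).
LSL: p² = 2 + d² − 2cos(α−β) + 2d(sin α − sin β) = 41.047142; p = √p² = 6.406804; φ = atan2(cos β − cos α, d + sin α − sin β) = -0.022417 rad; t = (φ − α) mod 2π = 3.695109 rad, q = (β − φ) mod 2π = 2.975539 rad → L = 4.36·(3.695109 + 6.406804 + 2.975539) = 4.36·13.077453 = 57.017694 m
RSR: p² = 2 + d² − 2cos(α−β) + 2d(sin β − sin α) = 32.404371; p = √p² = 5.692484; φ = atan2(cos α − cos β, d − sin α + sin β) = 0.025230 rad; t = (α − φ) mod 2π = 2.540429 rad, q = (φ − β) mod 2π = 3.355293 rad → L = 4.36·(2.540429 + 5.692484 + 3.355293) = 4.36·11.588206 = 50.524578 m
LSR: p² = d² − 2 + 2cos(α−β) + 2d(sin α + sin β) = 45.283106; p = √p² = 6.729272; φ = atan2(−cos α − cos β, d + sin α + sin β) − atan2(−2, p) = 0.551286 rad; t = (φ − α) mod 2π = 4.268812 rad, q = (φ − β) mod 2π = 3.881349 rad → L = 4.36·(4.268812 + 6.729272 + 3.881349) = 4.36·14.879434 = 64.874330 m
RSL: p² = d² − 2 + 2cos(α−β) − 2d(sin α + sin β) = 27.575372; p = √p² = 5.251226; φ = atan2(cos α + cos β, d − sin α − sin β) − atan2(2, p) = -0.693923 rad; t = (α − φ) mod 2π = 3.259582 rad, q = (β − φ) mod 2π = 3.647045 rad → L = 4.36·(3.259582 + 5.251226 + 3.647045) = 4.36·12.157853 = 53.008239 m
RLR: c = (6 − d² + 2cos(α−β) + 2d(sin α − sin β))/8 = -3.050546, |c| > 1 → infeasible
LRL: c = (6 − d² + 2cos(α−β) − 2d(sin α − sin β))/8 = -4.130893, |c| > 1 → infeasible
Shortest: RSR with L = 50.524578 m ≈ 50.5246 m

50.5246 m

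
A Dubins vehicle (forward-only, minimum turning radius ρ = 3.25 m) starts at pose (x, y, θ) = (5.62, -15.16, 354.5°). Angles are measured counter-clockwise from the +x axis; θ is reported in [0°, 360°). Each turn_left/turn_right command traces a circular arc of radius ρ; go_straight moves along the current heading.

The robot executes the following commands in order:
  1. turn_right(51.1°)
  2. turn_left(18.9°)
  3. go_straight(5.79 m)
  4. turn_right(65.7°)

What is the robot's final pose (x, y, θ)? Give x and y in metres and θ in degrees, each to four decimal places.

(14.5028, -24.2538, 256.6000°)

set_pose: (x, y, θ) = (5.6200, -15.1600, 354.5000°), ρ = 3.25
turn_right(51.1°): centre at ρ to the right, rotate −51.1° → (8.0218, -16.6060, 303.4000°)
turn_left(18.9°): centre at ρ to the left, rotate +18.9° → (8.7475, -17.3884, 322.3000°)
go_straight(5.79): x += 5.79·cos θ, y += 5.79·sin θ → (13.3287, -20.9291, 322.3000°)
turn_right(65.7°): centre at ρ to the right, rotate −65.7° → (14.5028, -24.2538, 256.6000°)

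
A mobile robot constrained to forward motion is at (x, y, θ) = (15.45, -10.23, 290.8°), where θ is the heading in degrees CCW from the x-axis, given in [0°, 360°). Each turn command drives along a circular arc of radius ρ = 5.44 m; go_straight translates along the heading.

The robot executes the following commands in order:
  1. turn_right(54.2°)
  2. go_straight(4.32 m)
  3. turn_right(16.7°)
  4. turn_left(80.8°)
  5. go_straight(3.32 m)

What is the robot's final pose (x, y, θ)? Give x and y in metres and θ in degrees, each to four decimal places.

(11.9828, -29.7471, 300.7000°)

set_pose: (x, y, θ) = (15.4500, -10.2300, 290.8000°), ρ = 5.44
turn_right(54.2°): centre at ρ to the right, rotate −54.2° → (14.9061, -15.1564, 236.6000°)
go_straight(4.32): x += 4.32·cos θ, y += 4.32·sin θ → (12.5280, -18.7629, 236.6000°)
turn_right(16.7°): centre at ρ to the right, rotate −16.7° → (11.4760, -19.9417, 219.9000°)
turn_left(80.8°): centre at ρ to the left, rotate +80.8° → (10.2878, -26.8924, 300.7000°)
go_straight(3.32): x += 3.32·cos θ, y += 3.32·sin θ → (11.9828, -29.7471, 300.7000°)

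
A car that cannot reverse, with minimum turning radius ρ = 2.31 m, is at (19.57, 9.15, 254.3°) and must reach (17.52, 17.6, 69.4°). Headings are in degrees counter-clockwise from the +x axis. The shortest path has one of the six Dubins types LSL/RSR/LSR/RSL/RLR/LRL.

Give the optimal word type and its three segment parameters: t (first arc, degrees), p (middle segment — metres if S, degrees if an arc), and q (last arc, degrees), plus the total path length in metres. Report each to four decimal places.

RSR: t = 182.7256°, p = 7.3911 m, q = 2.1744°, L = 14.8457 m

Let ψ = atan2(Δy, Δx) = atan2(8.45, -2.05) = 103.6367° be the start→goal bearing.
Normalize: d = |goal − start| / ρ = 8.695114/2.31 = 3.764118, α = (θ_start − ψ) mod 360° = 150.6633° = 2.629571 rad, β = (θ_goal − ψ) mod 360° = 325.7633° = 5.685642 rad.
Common terms: sin α = 0.489941, cos α = -0.871756, sin β = -0.562613, cos β = 0.826720, cos(α−β) = -0.996345, d² = 14.168588. Work in radians in the unit-radius frame; every candidate has L = ρ·(t + p + q).
LSL: p² = 2 + d² − 2cos(α−β) + 2d(sin α − sin β) = 26.085153; p = √p² = 5.107363; φ = atan2(cos β − cos α, d + sin α − sin β) = 0.339011 rad; t = (φ − α) mod 2π = 3.992625 rad, q = (β − φ) mod 2π = 5.346631 rad → L = 2.31·(3.992625 + 5.107363 + 5.346631) = 2.31·14.446619 = 33.371691 m
RSR: p² = 2 + d² − 2cos(α−β) + 2d(sin β − sin α) = 10.237403; p = √p² = 3.199594; φ = atan2(cos α − cos β, d − sin α + sin β) = -0.559593 rad; t = (α − φ) mod 2π = 3.189163 rad, q = (φ − β) mod 2π = 0.037950 rad → L = 2.31·(3.189163 + 3.199594 + 0.037950) = 2.31·6.426708 = 14.845695 m
LSR: p² = d² − 2 + 2cos(α−β) + 2d(sin α + sin β) = 9.628804; p = √p² = 3.103031; φ = atan2(−cos α − cos β, d + sin α + sin β) − atan2(−2, p) = 0.584720 rad; t = (φ − α) mod 2π = 4.238335 rad, q = (φ − β) mod 2π = 1.182263 rad → L = 2.31·(4.238335 + 3.103031 + 1.182263) = 2.31·8.523630 = 19.689585 m
RSL: p² = d² − 2 + 2cos(α−β) − 2d(sin α + sin β) = 10.722990; p = √p² = 3.274598; φ = atan2(cos α + cos β, d − sin α − sin β) − atan2(2, p) = -0.560032 rad; t = (α − φ) mod 2π = 3.189603 rad, q = (β − φ) mod 2π = 6.245675 rad → L = 2.31·(3.189603 + 3.274598 + 6.245675) = 2.31·12.709875 = 29.359812 m
RLR: c = (6 − d² + 2cos(α−β) + 2d(sin α − sin β))/8 = -0.279675; p = 2π − arccos c = 4.428933 rad; φ = atan2(cos α − cos β, d − sin α + sin β) = -0.559593 rad; t = (α − φ + p/2) mod 2π = 5.403630 rad, q = (α − β − t + p) mod 2π = 2.252417 rad → L = 2.31·(5.403630 + 4.428933 + 2.252417) = 2.31·12.084980 = 27.916303 m
LRL: c = (6 − d² + 2cos(α−β) − 2d(sin α − sin β))/8 = -2.260644, |c| > 1 → infeasible
Shortest: RSR with L = 14.845695 m ≈ 14.8457 m
Convert RSR to answer units (arcs ×180/π): t = 3.189163·180/π = 182.7256°, p = ρ·p = 2.31·3.199594 = 7.3911 m, q = 0.037950·180/π = 2.1744°, L = 14.8457 m.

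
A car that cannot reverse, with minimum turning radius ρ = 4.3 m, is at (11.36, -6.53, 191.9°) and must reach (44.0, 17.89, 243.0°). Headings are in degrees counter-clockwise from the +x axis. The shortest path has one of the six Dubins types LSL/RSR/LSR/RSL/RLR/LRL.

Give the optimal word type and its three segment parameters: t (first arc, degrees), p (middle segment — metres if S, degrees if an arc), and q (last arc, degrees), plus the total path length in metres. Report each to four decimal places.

Let ψ = atan2(Δy, Δx) = atan2(24.42, 32.64) = 36.8024° be the start→goal bearing.
Normalize: d = |goal − start| / ρ = 40.764028/4.3 = 9.480007, α = (θ_start − ψ) mod 360° = 155.0976° = 2.706963 rad, β = (θ_goal − ψ) mod 360° = 206.1976° = 3.598826 rad.
Common terms: sin α = 0.421074, cos α = -0.907026, sin β = -0.441468, cos β = -0.897277, cos(α−β) = 0.627963, d² = 89.870525. Work in radians in the unit-radius frame; every candidate has L = ρ·(t + p + q).
LSL: p² = 2 + d² − 2cos(α−β) + 2d(sin α − sin β) = 106.968408; p = √p² = 10.342553; φ = atan2(cos β − cos α, d + sin α − sin β) = 0.000943 rad; t = (φ − α) mod 2π = 3.577165 rad, q = (β − φ) mod 2π = 3.597884 rad → L = 4.3·(3.577165 + 10.342553 + 3.597884) = 4.3·17.517602 = 75.325688 m
RSR: p² = 2 + d² − 2cos(α−β) + 2d(sin β − sin α) = 74.260789; p = √p² = 8.617470; φ = atan2(cos α − cos β, d − sin α + sin β) = -0.001131 rad; t = (α − φ) mod 2π = 2.708095 rad, q = (φ − β) mod 2π = 2.683228 rad → L = 4.3·(2.708095 + 8.617470 + 2.683228) = 4.3·14.008792 = 60.237806 m
LSR: p² = d² − 2 + 2cos(α−β) + 2d(sin α + sin β) = 88.739790; p = √p² = 9.420180; φ = atan2(−cos α − cos β, d + sin α + sin β) − atan2(−2, p) = 0.397677 rad; t = (φ − α) mod 2π = 3.973900 rad, q = (φ − β) mod 2π = 3.082036 rad → L = 4.3·(3.973900 + 9.420180 + 3.082036) = 4.3·16.476116 = 70.847298 m
RSL: p² = d² − 2 + 2cos(α−β) − 2d(sin α + sin β) = 89.513111; p = √p² = 9.461137; φ = atan2(cos α + cos β, d − sin α − sin β) − atan2(2, p) = -0.396008 rad; t = (α − φ) mod 2π = 3.102971 rad, q = (β − φ) mod 2π = 3.994834 rad → L = 4.3·(3.102971 + 9.461137 + 3.994834) = 4.3·16.558942 = 71.203450 m
RLR: c = (6 − d² + 2cos(α−β) + 2d(sin α − sin β))/8 = -8.282599, |c| > 1 → infeasible
LRL: c = (6 − d² + 2cos(α−β) − 2d(sin α − sin β))/8 = -12.371051, |c| > 1 → infeasible
Shortest: RSR with L = 60.237806 m ≈ 60.2378 m
Convert RSR to answer units (arcs ×180/π): t = 2.708095·180/π = 155.1624°, p = ρ·p = 4.3·8.617470 = 37.0551 m, q = 2.683228·180/π = 153.7376°, L = 60.2378 m.

RSR: t = 155.1624°, p = 37.0551 m, q = 153.7376°, L = 60.2378 m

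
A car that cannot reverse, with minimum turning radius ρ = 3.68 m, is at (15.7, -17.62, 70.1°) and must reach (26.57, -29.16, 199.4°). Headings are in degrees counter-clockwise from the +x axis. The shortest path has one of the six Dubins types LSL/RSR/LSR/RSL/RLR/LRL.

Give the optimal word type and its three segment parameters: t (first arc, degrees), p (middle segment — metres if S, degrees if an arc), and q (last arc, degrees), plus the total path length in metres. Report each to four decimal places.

Let ψ = atan2(Δy, Δx) = atan2(-11.54, 10.87) = -46.7125° be the start→goal bearing.
Normalize: d = |goal − start| / ρ = 15.853343/3.68 = 4.307974, α = (θ_start − ψ) mod 360° = 116.8125° = 2.038762 rad, β = (θ_goal − ψ) mod 360° = 246.1125° = 4.295473 rad.
Common terms: sin α = 0.892488, cos α = -0.451072, sin β = -0.914342, cos β = -0.404942, cos(α−β) = -0.633381, d² = 18.558638. Work in radians in the unit-radius frame; every candidate has L = ρ·(t + p + q).
LSL: p² = 2 + d² − 2cos(α−β) + 2d(sin α − sin β) = 37.392950; p = √p² = 6.114978; φ = atan2(cos β − cos α, d + sin α − sin β) = 0.007544 rad; t = (φ − α) mod 2π = 4.251967 rad, q = (β − φ) mod 2π = 4.287929 rad → L = 3.68·(4.251967 + 6.114978 + 4.287929) = 3.68·14.654874 = 53.929935 m
RSR: p² = 2 + d² − 2cos(α−β) + 2d(sin β − sin α) = 6.257849; p = √p² = 2.501569; φ = atan2(cos α − cos β, d − sin α + sin β) = -0.018441 rad; t = (α − φ) mod 2π = 2.057204 rad, q = (φ − β) mod 2π = 1.969271 rad → L = 3.68·(2.057204 + 2.501569 + 1.969271) = 3.68·6.528044 = 24.023202 m
LSR: p² = d² − 2 + 2cos(α−β) + 2d(sin α + sin β) = 15.103578; p = √p² = 3.886332; φ = atan2(−cos α − cos β, d + sin α + sin β) − atan2(−2, p) = 0.672403 rad; t = (φ − α) mod 2π = 4.916825 rad, q = (φ − β) mod 2π = 2.660115 rad → L = 3.68·(4.916825 + 3.886332 + 2.660115) = 3.68·11.463272 = 42.184842 m
RSL: p² = d² − 2 + 2cos(α−β) − 2d(sin α + sin β) = 15.480175; p = √p² = 3.934485; φ = atan2(cos α + cos β, d − sin α − sin β) − atan2(2, p) = -0.665471 rad; t = (α − φ) mod 2π = 2.704233 rad, q = (β − φ) mod 2π = 4.960944 rad → L = 3.68·(2.704233 + 3.934485 + 4.960944) = 3.68·11.599662 = 42.686757 m
RLR: c = (6 − d² + 2cos(α−β) + 2d(sin α − sin β))/8 = 0.217769; p = 2π − arccos c = 4.931917 rad; φ = atan2(cos α − cos β, d − sin α + sin β) = -0.018441 rad; t = (α − φ + p/2) mod 2π = 4.523162 rad, q = (α − β − t + p) mod 2π = 4.435229 rad → L = 3.68·(4.523162 + 4.931917 + 4.435229) = 3.68·13.890308 = 51.116334 m
LRL: c = (6 − d² + 2cos(α−β) − 2d(sin α − sin β))/8 = -3.674119, |c| > 1 → infeasible
Shortest: RSR with L = 24.023202 m ≈ 24.0232 m
Convert RSR to answer units (arcs ×180/π): t = 2.057204·180/π = 117.8691°, p = ρ·p = 3.68·2.501569 = 9.2058 m, q = 1.969271·180/π = 112.8309°, L = 24.0232 m.

RSR: t = 117.8691°, p = 9.2058 m, q = 112.8309°, L = 24.0232 m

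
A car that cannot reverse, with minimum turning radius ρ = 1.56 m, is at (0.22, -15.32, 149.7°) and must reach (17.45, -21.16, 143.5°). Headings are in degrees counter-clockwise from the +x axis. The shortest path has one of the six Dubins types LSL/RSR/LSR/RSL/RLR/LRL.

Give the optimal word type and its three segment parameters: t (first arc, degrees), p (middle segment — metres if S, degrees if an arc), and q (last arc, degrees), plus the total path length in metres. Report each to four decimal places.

RSL: t = 188.4227°, p = 17.3848 m, q = 182.2227°, L = 27.4764 m

Let ψ = atan2(Δy, Δx) = atan2(-5.84, 17.23) = -18.7238° be the start→goal bearing.
Normalize: d = |goal − start| / ρ = 18.192815/1.56 = 11.662061, α = (θ_start − ψ) mod 360° = 168.4238° = 2.939549 rad, β = (θ_goal − ψ) mod 360° = 162.2238° = 2.831339 rad.
Common terms: sin α = 0.200672, cos α = -0.979659, sin β = 0.305300, cos β = -0.952256, cos(α−β) = 0.994151, d² = 136.003657. Work in radians in the unit-radius frame; every candidate has L = ρ·(t + p + q).
LSL: p² = 2 + d² − 2cos(α−β) + 2d(sin α − sin β) = 133.574981; p = √p² = 11.557464; φ = atan2(cos β − cos α, d + sin α − sin β) = 0.002371 rad; t = (φ − α) mod 2π = 3.346007 rad, q = (β − φ) mod 2π = 2.828968 rad → L = 1.56·(3.346007 + 11.557464 + 2.828968) = 1.56·17.732439 = 27.662605 m
RSR: p² = 2 + d² − 2cos(α−β) + 2d(sin β − sin α) = 138.455729; p = √p² = 11.766721; φ = atan2(cos α − cos β, d − sin α + sin β) = -0.002329 rad; t = (α − φ) mod 2π = 2.941878 rad, q = (φ − β) mod 2π = 3.449518 rad → L = 1.56·(2.941878 + 11.766721 + 3.449518) = 1.56·18.158117 = 28.326662 m
LSR: p² = d² − 2 + 2cos(α−β) + 2d(sin α + sin β) = 147.793310; p = √p² = 12.157027; φ = atan2(−cos α − cos β, d + sin α + sin β) − atan2(−2, p) = 0.320509 rad; t = (φ − α) mod 2π = 3.664145 rad, q = (φ − β) mod 2π = 3.772355 rad → L = 1.56·(3.664145 + 12.157027 + 3.772355) = 1.56·19.593527 = 30.565903 m
RSL: p² = d² − 2 + 2cos(α−β) − 2d(sin α + sin β) = 124.190608; p = √p² = 11.144084; φ = atan2(cos α + cos β, d − sin α − sin β) − atan2(2, p) = -0.349048 rad; t = (α − φ) mod 2π = 3.288597 rad, q = (β − φ) mod 2π = 3.180387 rad → L = 1.56·(3.288597 + 11.144084 + 3.180387) = 1.56·17.613068 = 27.476386 m
RLR: c = (6 − d² + 2cos(α−β) + 2d(sin α − sin β))/8 = -16.306966, |c| > 1 → infeasible
LRL: c = (6 − d² + 2cos(α−β) − 2d(sin α − sin β))/8 = -15.696873, |c| > 1 → infeasible
Shortest: RSL with L = 27.476386 m ≈ 27.4764 m
Convert RSL to answer units (arcs ×180/π): t = 3.288597·180/π = 188.4227°, p = ρ·p = 1.56·11.144084 = 17.3848 m, q = 3.180387·180/π = 182.2227°, L = 27.4764 m.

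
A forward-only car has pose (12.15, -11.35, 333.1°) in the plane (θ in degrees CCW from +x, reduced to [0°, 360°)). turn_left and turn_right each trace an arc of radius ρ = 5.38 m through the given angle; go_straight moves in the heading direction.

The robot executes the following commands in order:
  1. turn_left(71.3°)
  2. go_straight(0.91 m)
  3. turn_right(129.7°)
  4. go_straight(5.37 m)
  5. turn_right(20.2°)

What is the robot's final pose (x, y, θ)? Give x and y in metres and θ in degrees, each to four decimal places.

(28.3870, -20.3928, 254.5000°)

set_pose: (x, y, θ) = (12.1500, -11.3500, 333.1000°), ρ = 5.38
turn_left(71.3°): centre at ρ to the left, rotate +71.3° → (18.3483, -10.3960, 404.4000° ≡ 44.4000°)
go_straight(0.91): x += 0.91·cos θ, y += 0.91·sin θ → (18.9985, -9.7593, 44.4000°)
turn_right(129.7°): centre at ρ to the right, rotate −129.7° → (28.1246, -13.1623, -85.3000° ≡ 274.7000°)
go_straight(5.37): x += 5.37·cos θ, y += 5.37·sin θ → (28.5646, -18.5143, 274.7000°)
turn_right(20.2°): centre at ρ to the right, rotate −20.2° → (28.3870, -20.3928, 254.5000°)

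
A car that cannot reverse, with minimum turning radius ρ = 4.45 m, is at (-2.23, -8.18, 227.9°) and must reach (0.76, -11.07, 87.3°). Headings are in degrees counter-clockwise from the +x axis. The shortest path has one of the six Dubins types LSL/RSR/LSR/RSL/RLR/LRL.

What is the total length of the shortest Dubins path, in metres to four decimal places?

25.2449 m

Let ψ = atan2(Δy, Δx) = atan2(-2.89, 2.99) = -44.0257° be the start→goal bearing.
Normalize: d = |goal − start| / ρ = 4.158389/4.45 = 0.934469, α = (θ_start − ψ) mod 360° = 271.9257° = 4.745998 rad, β = (θ_goal − ψ) mod 360° = 131.3257° = 2.292065 rad.
Common terms: sin α = -0.999435, cos α = 0.033603, sin β = 0.750968, cos β = -0.660338, cos(α−β) = -0.772734, d² = 0.873233. Work in radians in the unit-radius frame; every candidate has L = ρ·(t + p + q).
LSL: p² = 2 + d² − 2cos(α−β) + 2d(sin α − sin β) = 1.147303; p = √p² = 1.071122; φ = atan2(cos β − cos α, d + sin α − sin β) = -2.436816 rad; t = (φ − α) mod 2π = 5.383556 rad, q = (β − φ) mod 2π = 4.728881 rad → L = 4.45·(5.383556 + 1.071122 + 4.728881) = 4.45·11.183560 = 49.766842 m
RSR: p² = 2 + d² − 2cos(α−β) + 2d(sin β − sin α) = 7.690098; p = √p² = 2.773103; φ = atan2(cos α − cos β, d − sin α + sin β) = 0.252928 rad; t = (α − φ) mod 2π = 4.493070 rad, q = (φ − β) mod 2π = 4.244048 rad → L = 4.45·(4.493070 + 2.773103 + 4.244048) = 4.45·11.510221 = 51.220482 m
LSR: p² = d² − 2 + 2cos(α−β) + 2d(sin α + sin β) = -3.136604 < 0 → infeasible
RSL: p² = d² − 2 + 2cos(α−β) − 2d(sin α + sin β) = -2.207864 < 0 → infeasible
RLR: c = (6 − d² + 2cos(α−β) + 2d(sin α − sin β))/8 = 0.038738; p = 2π − arccos c = 4.751136 rad; φ = atan2(cos α − cos β, d − sin α + sin β) = 0.252928 rad; t = (α − φ + p/2) mod 2π = 0.585453 rad, q = (α − β − t + p) mod 2π = 0.336431 rad → L = 4.45·(0.585453 + 4.751136 + 0.336431) = 4.45·5.673021 = 25.244941 m
LRL: c = (6 − d² + 2cos(α−β) − 2d(sin α − sin β))/8 = 0.856587; p = 2π − arccos c = 5.741008 rad; φ = atan2(cos β − cos α, d + sin α − sin β) = -2.436816 rad; t = (φ − α + p/2) mod 2π = 1.970875 rad, q = (β − α − t + p) mod 2π = 1.316200 rad → L = 4.45·(1.970875 + 5.741008 + 1.316200) = 4.45·9.028083 = 40.174968 m
Shortest: RLR with L = 25.244941 m ≈ 25.2449 m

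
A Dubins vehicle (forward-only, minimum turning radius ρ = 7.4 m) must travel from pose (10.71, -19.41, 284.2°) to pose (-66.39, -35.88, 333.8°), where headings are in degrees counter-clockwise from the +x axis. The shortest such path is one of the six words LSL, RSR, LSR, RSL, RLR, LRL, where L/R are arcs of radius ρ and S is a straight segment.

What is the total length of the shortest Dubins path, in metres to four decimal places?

Let ψ = atan2(Δy, Δx) = atan2(-16.47, -77.10) = -167.9418° be the start→goal bearing.
Normalize: d = |goal − start| / ρ = 78.839526/7.4 = 10.653990, α = (θ_start − ψ) mod 360° = 92.1418° = 1.608178 rad, β = (θ_goal − ψ) mod 360° = 141.7418° = 2.473861 rad.
Common terms: sin α = 0.999301, cos α = -0.037373, sin β = 0.619206, cos β = -0.785228, cos(α−β) = 0.648120, d² = 113.507504. Work in radians in the unit-radius frame; every candidate has L = ρ·(t + p + q).
LSL: p² = 2 + d² − 2cos(α−β) + 2d(sin α − sin β) = 122.310319; p = √p² = 11.059400; φ = atan2(cos β − cos α, d + sin α − sin β) = -0.067673 rad; t = (φ − α) mod 2π = 4.607334 rad, q = (β − φ) mod 2π = 2.541534 rad → L = 7.4·(4.607334 + 11.059400 + 2.541534) = 7.4·18.208268 = 134.741184 m
RSR: p² = 2 + d² − 2cos(α−β) + 2d(sin β − sin α) = 106.112209; p = √p² = 10.301078; φ = atan2(cos α − cos β, d − sin α + sin β) = 0.072664 rad; t = (α − φ) mod 2π = 1.535514 rad, q = (φ − β) mod 2π = 3.881988 rad → L = 7.4·(1.535514 + 10.301078 + 3.881988) = 7.4·15.718580 = 116.317492 m
LSR: p² = d² − 2 + 2cos(α−β) + 2d(sin α + sin β) = 147.290877; p = √p² = 12.136345; φ = atan2(−cos α − cos β, d + sin α + sin β) − atan2(−2, p) = 0.230254 rad; t = (φ − α) mod 2π = 4.905262 rad, q = (φ − β) mod 2π = 4.039579 rad → L = 7.4·(4.905262 + 12.136345 + 4.039579) = 7.4·21.081186 = 156.000775 m
RSL: p² = d² − 2 + 2cos(α−β) − 2d(sin α + sin β) = 78.316609; p = √p² = 8.849667; φ = atan2(cos α + cos β, d − sin α − sin β) − atan2(2, p) = -0.313054 rad; t = (α − φ) mod 2π = 1.921232 rad, q = (β − φ) mod 2π = 2.786915 rad → L = 7.4·(1.921232 + 8.849667 + 2.786915) = 7.4·13.557814 = 100.327825 m
RLR: c = (6 − d² + 2cos(α−β) + 2d(sin α − sin β))/8 = -12.264026, |c| > 1 → infeasible
LRL: c = (6 − d² + 2cos(α−β) − 2d(sin α − sin β))/8 = -14.288790, |c| > 1 → infeasible
Shortest: RSL with L = 100.327825 m ≈ 100.3278 m

100.3278 m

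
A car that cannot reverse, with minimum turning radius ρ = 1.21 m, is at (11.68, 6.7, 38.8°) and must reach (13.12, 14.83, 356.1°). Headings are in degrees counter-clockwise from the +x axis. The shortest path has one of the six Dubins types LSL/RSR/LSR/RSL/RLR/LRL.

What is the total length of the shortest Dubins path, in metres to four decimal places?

9.0519 m

Let ψ = atan2(Δy, Δx) = atan2(8.13, 1.44) = 79.9558° be the start→goal bearing.
Normalize: d = |goal − start| / ρ = 8.256543/1.21 = 6.823589, α = (θ_start − ψ) mod 360° = 318.8442° = 5.564880 rad, β = (θ_goal − ψ) mod 360° = 276.1442° = 4.819625 rad.
Common terms: sin α = -0.658109, cos α = 0.752922, sin β = -0.994256, cos β = 0.107030, cos(α−β) = 0.734915, d² = 46.561369. Work in radians in the unit-radius frame; every candidate has L = ρ·(t + p + q).
LSL: p² = 2 + d² − 2cos(α−β) + 2d(sin α − sin β) = 51.678989; p = √p² = 7.188810; φ = atan2(cos β − cos α, d + sin α − sin β) = -0.089968 rad; t = (φ − α) mod 2π = 0.628337 rad, q = (β − φ) mod 2π = 4.909593 rad → L = 1.21·(0.628337 + 7.188810 + 4.909593) = 1.21·12.726740 = 15.399355 m
RSR: p² = 2 + d² − 2cos(α−β) + 2d(sin β − sin α) = 42.504090; p = √p² = 6.519516; φ = atan2(cos α − cos β, d − sin α + sin β) = 0.099233 rad; t = (α − φ) mod 2π = 5.465647 rad, q = (φ − β) mod 2π = 1.562794 rad → L = 1.21·(5.465647 + 6.519516 + 1.562794) = 1.21·13.547957 = 16.393028 m
LSR: p² = d² − 2 + 2cos(α−β) + 2d(sin α + sin β) = 23.481077; p = √p² = 4.845728; φ = atan2(−cos α − cos β, d + sin α + sin β) − atan2(−2, p) = 0.226648 rad; t = (φ − α) mod 2π = 0.944953 rad, q = (φ − β) mod 2π = 1.690209 rad → L = 1.21·(0.944953 + 4.845728 + 1.690209) = 1.21·7.480890 = 9.051877 m
RSL: p² = d² − 2 + 2cos(α−β) − 2d(sin α + sin β) = 68.581319; p = √p² = 8.281384; φ = atan2(cos α + cos β, d − sin α − sin β) − atan2(2, p) = -0.135856 rad; t = (α − φ) mod 2π = 5.700736 rad, q = (β − φ) mod 2π = 4.955481 rad → L = 1.21·(5.700736 + 8.281384 + 4.955481) = 1.21·18.937601 = 22.914497 m
RLR: c = (6 − d² + 2cos(α−β) + 2d(sin α − sin β))/8 = -4.313011, |c| > 1 → infeasible
LRL: c = (6 − d² + 2cos(α−β) − 2d(sin α − sin β))/8 = -5.459874, |c| > 1 → infeasible
Shortest: LSR with L = 9.051877 m ≈ 9.0519 m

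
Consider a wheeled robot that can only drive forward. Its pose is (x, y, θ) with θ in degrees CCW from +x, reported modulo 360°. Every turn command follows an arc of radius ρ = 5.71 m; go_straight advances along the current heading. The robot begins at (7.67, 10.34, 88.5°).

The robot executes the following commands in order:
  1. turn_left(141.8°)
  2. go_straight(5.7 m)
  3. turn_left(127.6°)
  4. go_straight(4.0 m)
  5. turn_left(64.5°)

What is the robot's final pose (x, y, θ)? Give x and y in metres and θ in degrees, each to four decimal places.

(7.3785, 3.3119, 62.4000°)

set_pose: (x, y, θ) = (7.6700, 10.3400, 88.5000°), ρ = 5.71
turn_left(141.8°): centre at ρ to the left, rotate +141.8° → (-2.4313, 14.1368, 230.3000°)
go_straight(5.7): x += 5.7·cos θ, y += 5.7·sin θ → (-6.0723, 9.7513, 230.3000°)
turn_left(127.6°): centre at ρ to the left, rotate +127.6° → (-1.8883, 0.3977, 357.9000°)
go_straight(4.0): x += 4.0·cos θ, y += 4.0·sin θ → (2.1091, 0.2512, 357.9000°)
turn_left(64.5°): centre at ρ to the left, rotate +64.5° → (7.3785, 3.3119, 422.4000° ≡ 62.4000°)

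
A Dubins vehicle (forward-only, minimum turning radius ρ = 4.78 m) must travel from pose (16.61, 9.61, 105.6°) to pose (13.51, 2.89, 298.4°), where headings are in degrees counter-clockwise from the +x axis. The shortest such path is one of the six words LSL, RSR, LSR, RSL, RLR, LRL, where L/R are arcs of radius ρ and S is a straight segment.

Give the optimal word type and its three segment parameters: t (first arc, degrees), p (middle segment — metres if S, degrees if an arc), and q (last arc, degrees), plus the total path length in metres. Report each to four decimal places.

Let ψ = atan2(Δy, Δx) = atan2(-6.72, -3.10) = -114.7643° be the start→goal bearing.
Normalize: d = |goal − start| / ρ = 7.400568/4.78 = 1.548236, α = (θ_start − ψ) mod 360° = 220.3643° = 3.846083 rad, β = (θ_goal − ψ) mod 360° = 53.1643° = 0.927893 rad.
Common terms: sin α = -0.647646, cos α = -0.761942, sin β = 0.800358, cos β = 0.599522, cos(α−β) = -0.975149, d² = 2.397034. Work in radians in the unit-radius frame; every candidate has L = ρ·(t + p + q).
LSL: p² = 2 + d² − 2cos(α−β) + 2d(sin α − sin β) = 1.863630; p = √p² = 1.365148; φ = atan2(cos β − cos α, d + sin α − sin β) = 1.497308 rad; t = (φ − α) mod 2π = 3.934410 rad, q = (β − φ) mod 2π = 5.713770 rad → L = 4.78·(3.934410 + 1.365148 + 5.713770) = 4.78·11.013328 = 52.643710 m
RSR: p² = 2 + d² − 2cos(α−β) + 2d(sin β − sin α) = 10.831036; p = √p² = 3.291054; φ = atan2(cos α − cos β, d − sin α + sin β) = -0.426499 rad; t = (α − φ) mod 2π = 4.272582 rad, q = (φ − β) mod 2π = 4.928793 rad → L = 4.78·(4.272582 + 3.291054 + 4.928793) = 4.78·12.492430 = 59.713814 m
LSR: p² = d² − 2 + 2cos(α−β) + 2d(sin α + sin β) = -1.080394 < 0 → infeasible
RSL: p² = d² − 2 + 2cos(α−β) − 2d(sin α + sin β) = -2.026135 < 0 → infeasible
RLR: c = (6 − d² + 2cos(α−β) + 2d(sin α − sin β))/8 = -0.353880; p = 2π − arccos c = 4.350673 rad; φ = atan2(cos α − cos β, d − sin α + sin β) = -0.426499 rad; t = (α − φ + p/2) mod 2π = 0.164734 rad, q = (α − β − t + p) mod 2π = 0.820945 rad → L = 4.78·(0.164734 + 4.350673 + 0.820945) = 4.78·5.336352 = 25.507761 m
LRL: c = (6 − d² + 2cos(α−β) − 2d(sin α − sin β))/8 = 0.767046; p = 2π − arccos c = 5.586614 rad; φ = atan2(cos β − cos α, d + sin α − sin β) = 1.497308 rad; t = (φ − α + p/2) mod 2π = 0.444532 rad, q = (β − α − t + p) mod 2π = 2.223891 rad → L = 4.78·(0.444532 + 5.586614 + 2.223891) = 4.78·8.255037 = 39.459075 m
Shortest: RLR with L = 25.507761 m ≈ 25.5078 m
Convert RLR to answer units (arcs ×180/π): t = 0.164734·180/π = 9.4385°, p = 4.350673·180/π = 249.2752°, q = 0.820945·180/π = 47.0367°, L = 25.5078 m.

RLR: t = 9.4385°, p = 249.2752°, q = 47.0367°, L = 25.5078 m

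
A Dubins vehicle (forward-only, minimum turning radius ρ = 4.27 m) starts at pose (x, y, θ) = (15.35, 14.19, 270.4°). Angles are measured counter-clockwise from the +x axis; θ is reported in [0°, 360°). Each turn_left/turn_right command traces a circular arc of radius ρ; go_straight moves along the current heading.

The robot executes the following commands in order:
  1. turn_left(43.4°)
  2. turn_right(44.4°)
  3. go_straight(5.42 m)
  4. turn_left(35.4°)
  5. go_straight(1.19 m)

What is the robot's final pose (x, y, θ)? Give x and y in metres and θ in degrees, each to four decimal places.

(19.1117, -0.6143, 304.8000°)

set_pose: (x, y, θ) = (15.3500, 14.1900, 270.4000°), ρ = 4.27
turn_left(43.4°): centre at ρ to the left, rotate +43.4° → (16.5380, 11.2644, 313.8000°)
turn_right(44.4°): centre at ρ to the right, rotate −44.4° → (17.7258, 8.2642, 269.4000°)
go_straight(5.42): x += 5.42·cos θ, y += 5.42·sin θ → (17.6691, 2.8445, 269.4000°)
turn_left(35.4°): centre at ρ to the left, rotate +35.4° → (18.4325, 0.3628, 304.8000°)
go_straight(1.19): x += 1.19·cos θ, y += 1.19·sin θ → (19.1117, -0.6143, 304.8000°)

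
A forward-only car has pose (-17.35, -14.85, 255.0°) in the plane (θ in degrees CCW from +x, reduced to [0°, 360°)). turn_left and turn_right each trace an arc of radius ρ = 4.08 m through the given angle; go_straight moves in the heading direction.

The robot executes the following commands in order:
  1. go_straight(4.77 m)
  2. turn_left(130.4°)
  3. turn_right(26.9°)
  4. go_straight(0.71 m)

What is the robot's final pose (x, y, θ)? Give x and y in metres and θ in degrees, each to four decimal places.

(-10.3269, -23.8246, 358.5000°)

set_pose: (x, y, θ) = (-17.3500, -14.8500, 255.0000°), ρ = 4.08
go_straight(4.77): x += 4.77·cos θ, y += 4.77·sin θ → (-18.5846, -19.4575, 255.0000°)
turn_left(130.4°): centre at ρ to the left, rotate +130.4° → (-12.8935, -24.1991, 385.4000° ≡ 25.4000°)
turn_right(26.9°): centre at ρ to the right, rotate −26.9° → (-11.0367, -23.8061, -1.5000° ≡ 358.5000°)
go_straight(0.71): x += 0.71·cos θ, y += 0.71·sin θ → (-10.3269, -23.8246, 358.5000°)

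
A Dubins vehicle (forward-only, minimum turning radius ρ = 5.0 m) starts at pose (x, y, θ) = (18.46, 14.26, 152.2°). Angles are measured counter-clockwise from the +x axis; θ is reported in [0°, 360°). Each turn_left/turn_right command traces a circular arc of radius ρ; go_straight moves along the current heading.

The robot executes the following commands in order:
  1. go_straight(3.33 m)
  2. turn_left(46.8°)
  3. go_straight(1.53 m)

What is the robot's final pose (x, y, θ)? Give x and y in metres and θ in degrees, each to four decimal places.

(10.1079, 15.6196, 199.0000°)

set_pose: (x, y, θ) = (18.4600, 14.2600, 152.2000°), ρ = 5.0
go_straight(3.33): x += 3.33·cos θ, y += 3.33·sin θ → (15.5143, 15.8131, 152.2000°)
turn_left(46.8°): centre at ρ to the left, rotate +46.8° → (11.5546, 16.1178, 199.0000°)
go_straight(1.53): x += 1.53·cos θ, y += 1.53·sin θ → (10.1079, 15.6196, 199.0000°)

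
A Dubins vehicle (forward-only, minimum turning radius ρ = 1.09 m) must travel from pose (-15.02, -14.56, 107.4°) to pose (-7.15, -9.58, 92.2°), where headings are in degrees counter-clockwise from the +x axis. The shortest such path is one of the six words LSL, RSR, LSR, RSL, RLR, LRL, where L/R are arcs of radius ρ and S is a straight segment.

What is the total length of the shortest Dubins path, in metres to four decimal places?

Let ψ = atan2(Δy, Δx) = atan2(4.98, 7.87) = 32.3249° be the start→goal bearing.
Normalize: d = |goal − start| / ρ = 9.313286/1.09 = 8.544299, α = (θ_start − ψ) mod 360° = 75.0751° = 1.310307 rad, β = (θ_goal − ψ) mod 360° = 59.8751° = 1.045017 rad.
Common terms: sin α = 0.966264, cos α = 0.257553, sin β = 0.864933, cos β = 0.501887, cos(α−β) = 0.965016, d² = 73.005050. Work in radians in the unit-radius frame; every candidate has L = ρ·(t + p + q).
LSL: p² = 2 + d² − 2cos(α−β) + 2d(sin α − sin β) = 74.806621; p = √p² = 8.649082; φ = atan2(cos β − cos α, d + sin α − sin β) = 0.028253 rad; t = (φ − α) mod 2π = 5.001131 rad, q = (β − φ) mod 2π = 1.016764 rad → L = 1.09·(5.001131 + 8.649082 + 1.016764) = 1.09·14.666977 = 15.987005 m
RSR: p² = 2 + d² − 2cos(α−β) + 2d(sin β − sin α) = 71.343413; p = √p² = 8.446503; φ = atan2(cos α − cos β, d − sin α + sin β) = -0.028931 rad; t = (α − φ) mod 2π = 1.339239 rad, q = (φ − β) mod 2π = 5.209237 rad → L = 1.09·(1.339239 + 8.446503 + 5.209237) = 1.09·14.994978 = 16.344526 m
LSR: p² = d² − 2 + 2cos(α−β) + 2d(sin α + sin β) = 104.227679; p = √p² = 10.209196; φ = atan2(−cos α − cos β, d + sin α + sin β) − atan2(−2, p) = 0.120387 rad; t = (φ − α) mod 2π = 5.093265 rad, q = (φ − β) mod 2π = 5.358555 rad → L = 1.09·(5.093265 + 10.209196 + 5.358555) = 1.09·20.661015 = 22.520507 m
RSL: p² = d² − 2 + 2cos(α−β) − 2d(sin α + sin β) = 41.642487; p = √p² = 6.453099; φ = atan2(cos α + cos β, d − sin α − sin β) − atan2(2, p) = -0.187891 rad; t = (α − φ) mod 2π = 1.498199 rad, q = (β − φ) mod 2π = 1.232909 rad → L = 1.09·(1.498199 + 6.453099 + 1.232909) = 1.09·9.184206 = 10.010785 m
RLR: c = (6 − d² + 2cos(α−β) + 2d(sin α − sin β))/8 = -7.917927, |c| > 1 → infeasible
LRL: c = (6 − d² + 2cos(α−β) − 2d(sin α − sin β))/8 = -8.350828, |c| > 1 → infeasible
Shortest: RSL with L = 10.010785 m ≈ 10.0108 m

10.0108 m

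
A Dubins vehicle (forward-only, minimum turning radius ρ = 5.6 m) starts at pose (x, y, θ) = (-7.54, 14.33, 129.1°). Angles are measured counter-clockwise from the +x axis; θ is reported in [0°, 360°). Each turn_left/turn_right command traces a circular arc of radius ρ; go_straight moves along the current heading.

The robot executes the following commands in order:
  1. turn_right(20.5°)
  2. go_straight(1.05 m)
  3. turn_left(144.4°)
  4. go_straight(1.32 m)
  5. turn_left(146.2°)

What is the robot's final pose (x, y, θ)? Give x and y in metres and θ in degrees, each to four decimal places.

set_pose: (x, y, θ) = (-7.5400, 14.3300, 129.1000°), ρ = 5.6
turn_right(20.5°): centre at ρ to the right, rotate −20.5° → (-8.5016, 16.0756, 108.6000°)
go_straight(1.05): x += 1.05·cos θ, y += 1.05·sin θ → (-8.8366, 17.0708, 108.6000°)
turn_left(144.4°): centre at ρ to the left, rotate +144.4° → (-19.4994, 16.9219, 253.0000°)
go_straight(1.32): x += 1.32·cos θ, y += 1.32·sin θ → (-19.8853, 15.6596, 253.0000°)
turn_left(146.2°): centre at ρ to the left, rotate +146.2° → (-10.9906, 9.6826, 399.2000° ≡ 39.2000°)

(-10.9906, 9.6826, 39.2000°)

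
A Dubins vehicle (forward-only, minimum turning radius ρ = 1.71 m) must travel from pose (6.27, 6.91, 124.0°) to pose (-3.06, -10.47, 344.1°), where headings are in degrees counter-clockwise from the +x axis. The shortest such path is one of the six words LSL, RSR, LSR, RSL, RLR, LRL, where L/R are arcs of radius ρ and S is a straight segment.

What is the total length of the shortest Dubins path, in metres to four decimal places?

Let ψ = atan2(Δy, Δx) = atan2(-17.38, -9.33) = -118.2280° be the start→goal bearing.
Normalize: d = |goal − start| / ρ = 19.725955/1.71 = 11.535646, α = (θ_start − ψ) mod 360° = 242.2280° = 4.227676 rad, β = (θ_goal − ψ) mod 360° = 102.3280° = 1.785960 rad.
Common terms: sin α = -0.884809, cos α = -0.465955, sin β = 0.976941, cos β = -0.213507, cos(α−β) = -0.764921, d² = 133.071133. Work in radians in the unit-radius frame; every candidate has L = ρ·(t + p + q).
LSL: p² = 2 + d² − 2cos(α−β) + 2d(sin α − sin β) = 93.647997; p = √p² = 9.677190; φ = atan2(cos β − cos α, d + sin α − sin β) = 0.026090 rad; t = (φ − α) mod 2π = 2.081600 rad, q = (β − φ) mod 2π = 1.759870 rad → L = 1.71·(2.081600 + 9.677190 + 1.759870) = 1.71·13.518659 = 23.116907 m
RSR: p² = 2 + d² − 2cos(α−β) + 2d(sin β − sin α) = 179.553954; p = √p² = 13.399774; φ = atan2(cos α − cos β, d − sin α + sin β) = -0.018841 rad; t = (α − φ) mod 2π = 4.246516 rad, q = (φ − β) mod 2π = 4.478385 rad → L = 1.71·(4.246516 + 13.399774 + 4.478385) = 1.71·22.124675 = 37.833195 m
LSR: p² = d² − 2 + 2cos(α−β) + 2d(sin α + sin β) = 131.666916; p = √p² = 11.474621; φ = atan2(−cos α − cos β, d + sin α + sin β) − atan2(−2, p) = 0.230932 rad; t = (φ − α) mod 2π = 2.286442 rad, q = (φ − β) mod 2π = 4.728158 rad → L = 1.71·(2.286442 + 11.474621 + 4.728158) = 1.71·18.489220 = 31.616566 m
RSL: p² = d² − 2 + 2cos(α−β) − 2d(sin α + sin β) = 127.415664; p = √p² = 11.287855; φ = atan2(cos α + cos β, d − sin α − sin β) − atan2(2, p) = -0.234667 rad; t = (α − φ) mod 2π = 4.462343 rad, q = (β − φ) mod 2π = 2.020627 rad → L = 1.71·(4.462343 + 11.287855 + 2.020627) = 1.71·17.770825 = 30.388111 m
RLR: c = (6 − d² + 2cos(α−β) + 2d(sin α − sin β))/8 = -21.444244, |c| > 1 → infeasible
LRL: c = (6 − d² + 2cos(α−β) − 2d(sin α − sin β))/8 = -10.706000, |c| > 1 → infeasible
Shortest: LSL with L = 23.116907 m ≈ 23.1169 m

23.1169 m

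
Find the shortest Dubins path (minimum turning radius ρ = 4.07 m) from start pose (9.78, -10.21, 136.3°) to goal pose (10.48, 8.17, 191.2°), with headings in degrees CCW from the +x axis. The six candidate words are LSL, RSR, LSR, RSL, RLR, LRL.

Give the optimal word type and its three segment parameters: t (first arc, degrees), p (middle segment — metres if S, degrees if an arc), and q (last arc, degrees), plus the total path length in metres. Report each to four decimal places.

RSL: t = 84.6677°, p = 8.1532 m, q = 139.5677°, L = 24.0818 m

Let ψ = atan2(Δy, Δx) = atan2(18.38, 0.70) = 87.8190° be the start→goal bearing.
Normalize: d = |goal − start| / ρ = 18.393325/4.07 = 4.519244, α = (θ_start − ψ) mod 360° = 48.4810° = 0.846154 rad, β = (θ_goal − ψ) mod 360° = 103.3810° = 1.804340 rad.
Common terms: sin α = 0.748737, cos α = 0.662868, sin β = 0.972852, cos β = -0.231426, cos(α−β) = 0.575005, d² = 20.423570. Work in radians in the unit-radius frame; every candidate has L = ρ·(t + p + q).
LSL: p² = 2 + d² − 2cos(α−β) + 2d(sin α − sin β) = 19.247890; p = √p² = 4.387242; φ = atan2(cos β − cos α, d + sin α − sin β) = -0.205278 rad; t = (φ − α) mod 2π = 5.231753 rad, q = (β − φ) mod 2π = 2.009618 rad → L = 4.07·(5.231753 + 4.387242 + 2.009618) = 4.07·11.628613 = 47.328454 m
RSR: p² = 2 + d² − 2cos(α−β) + 2d(sin β − sin α) = 23.299230; p = √p² = 4.826928; φ = atan2(cos α − cos β, d − sin α + sin β) = 0.186349 rad; t = (α − φ) mod 2π = 0.659805 rad, q = (φ − β) mod 2π = 4.665194 rad → L = 4.07·(0.659805 + 4.826928 + 4.665194) = 4.07·10.151927 = 41.318343 m
LSR: p² = d² − 2 + 2cos(α−β) + 2d(sin α + sin β) = 35.134144; p = √p² = 5.927406; φ = atan2(−cos α − cos β, d + sin α + sin β) − atan2(−2, p) = 0.256398 rad; t = (φ − α) mod 2π = 5.693429 rad, q = (φ − β) mod 2π = 4.735244 rad → L = 4.07·(5.693429 + 5.927406 + 4.735244) = 4.07·16.356079 = 66.569242 m
RSL: p² = d² − 2 + 2cos(α−β) − 2d(sin α + sin β) = 4.013018; p = √p² = 2.003252; φ = atan2(cos α + cos β, d − sin α − sin β) − atan2(2, p) = -0.631576 rad; t = (α − φ) mod 2π = 1.477730 rad, q = (β − φ) mod 2π = 2.435916 rad → L = 4.07·(1.477730 + 2.003252 + 2.435916) = 4.07·5.916897 = 24.081771 m
RLR: c = (6 − d² + 2cos(α−β) + 2d(sin α − sin β))/8 = -1.912404, |c| > 1 → infeasible
LRL: c = (6 − d² + 2cos(α−β) − 2d(sin α − sin β))/8 = -1.405986, |c| > 1 → infeasible
Shortest: RSL with L = 24.081771 m ≈ 24.0818 m
Convert RSL to answer units (arcs ×180/π): t = 1.477730·180/π = 84.6677°, p = ρ·p = 4.07·2.003252 = 8.1532 m, q = 2.435916·180/π = 139.5677°, L = 24.0818 m.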